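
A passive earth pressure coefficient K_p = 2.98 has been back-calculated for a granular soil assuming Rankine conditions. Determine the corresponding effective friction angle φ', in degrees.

K_p = (1+sin φ)/(1−sin φ) ⇒ sin φ = (K_p − 1)/(K_p + 1) = 0.4975.
φ = arcsin(0.4975) = 29.83°.

29.8°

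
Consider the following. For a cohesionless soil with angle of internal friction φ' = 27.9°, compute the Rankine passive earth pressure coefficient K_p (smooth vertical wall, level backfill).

2.76

K_p = (1 + sin φ)/(1 − sin φ) = tan²(45° + 27.9°/2) = 2.759.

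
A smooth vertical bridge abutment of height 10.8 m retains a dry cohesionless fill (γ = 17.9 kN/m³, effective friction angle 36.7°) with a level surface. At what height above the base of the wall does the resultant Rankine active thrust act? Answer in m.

K_a = 0.2519.
The pressure distribution is triangular, so the resultant acts at H/3 above the base = 10.8/3 = 3.600 m.

3.60 m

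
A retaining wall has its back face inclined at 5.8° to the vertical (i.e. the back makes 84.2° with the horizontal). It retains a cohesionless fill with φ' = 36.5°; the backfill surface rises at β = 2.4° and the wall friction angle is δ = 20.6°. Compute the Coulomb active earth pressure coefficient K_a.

K_a = sin²(α+φ) / [sin²α · sin(α−δ) · (1 + √{sin(φ+δ)sin(φ−β) / (sin(α−δ)sin(α+β))})²].
With α = 84.2°, φ = 36.5°, δ = 20.6°, β = 2.4°: K_a = 0.2801.

0.280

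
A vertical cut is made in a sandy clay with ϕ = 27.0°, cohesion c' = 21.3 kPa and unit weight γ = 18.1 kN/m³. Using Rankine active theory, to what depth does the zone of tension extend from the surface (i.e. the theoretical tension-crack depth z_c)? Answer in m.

3.84 m

K_a = tan²(45° − 27.0°/2) = 0.3755; √K_a = 0.6128.
The active pressure is zero where K_a γ z = 2c√K_a, so z_c = 2c/(γ√K_a) = 2×21.3/(18.1×0.6128) = 3.841 m.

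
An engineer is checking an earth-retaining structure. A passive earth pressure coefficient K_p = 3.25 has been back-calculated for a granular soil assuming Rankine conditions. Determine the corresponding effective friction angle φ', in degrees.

K_p = (1+sin φ)/(1−sin φ) ⇒ sin φ = (K_p − 1)/(K_p + 1) = 0.5294.
φ = arcsin(0.5294) = 31.97°.

32.0°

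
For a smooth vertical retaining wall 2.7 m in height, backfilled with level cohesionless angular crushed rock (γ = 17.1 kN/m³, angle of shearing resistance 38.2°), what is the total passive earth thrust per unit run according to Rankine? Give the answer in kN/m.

K_p = tan²(45° + φ/2) = 4.241.
P_p = ½ K_p γ H² = 0.5 × 4.241 × 17.1 × 2.7² = 264.4 kN/m.

264 kN/m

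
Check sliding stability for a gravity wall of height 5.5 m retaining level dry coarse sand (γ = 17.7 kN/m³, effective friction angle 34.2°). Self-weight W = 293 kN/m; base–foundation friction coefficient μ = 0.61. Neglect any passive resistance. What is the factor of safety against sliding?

K_a = tan²(45° − 34.2°/2) = 0.2803.
P_a = ½K_aγH² = 0.5×0.2803×17.7×5.5² = 75.05 kN/m, acting at H/3 = 1.833 m above the base.
FS_sliding = μW / P_a = 0.61×293 / 75.05 = 2.381.

2.38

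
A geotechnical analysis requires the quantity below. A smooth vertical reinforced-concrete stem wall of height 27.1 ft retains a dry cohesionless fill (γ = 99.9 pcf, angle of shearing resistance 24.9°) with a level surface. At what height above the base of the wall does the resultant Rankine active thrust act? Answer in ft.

9.03 ft

K_a = 0.4074.
The pressure distribution is triangular, so the resultant acts at H/3 above the base = 27.1/3 = 9.033 ft.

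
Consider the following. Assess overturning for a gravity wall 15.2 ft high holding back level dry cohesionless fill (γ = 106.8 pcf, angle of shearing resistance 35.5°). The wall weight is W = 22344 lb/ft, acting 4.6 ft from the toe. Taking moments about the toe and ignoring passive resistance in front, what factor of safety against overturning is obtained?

K_a = tan²(45° − 35.5°/2) = 0.2653.
P_a = ½K_aγH² = 0.5×0.2653×106.8×15.2² = 3273 lb/ft, acting at H/3 = 5.067 ft above the base.
Overturning moment M_o = P_a × H/3 = 3273 × 5.067 = 16580.
Resisting moment M_r = W × 4.6 = 22344 × 4.6 = 102800.
FS_overturning = M_r/M_o = 102800/16580 = 6.199.

6.20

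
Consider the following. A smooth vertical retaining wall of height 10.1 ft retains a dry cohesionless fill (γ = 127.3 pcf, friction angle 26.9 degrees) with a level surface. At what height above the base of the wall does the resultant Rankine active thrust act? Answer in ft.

3.37 ft

K_a = 0.3770.
The pressure distribution is triangular, so the resultant acts at H/3 above the base = 10.1/3 = 3.367 ft.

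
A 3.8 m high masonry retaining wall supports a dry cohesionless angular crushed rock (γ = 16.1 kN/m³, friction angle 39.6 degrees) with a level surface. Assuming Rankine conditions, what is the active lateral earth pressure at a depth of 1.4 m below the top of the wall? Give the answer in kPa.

K_a = (1 − sin φ)/(1 + sin φ) = 0.2214.
σ_h = K_a γ z = 0.2214 × 16.1 × 1.4 = 4.991 kPa.

4.99 kPa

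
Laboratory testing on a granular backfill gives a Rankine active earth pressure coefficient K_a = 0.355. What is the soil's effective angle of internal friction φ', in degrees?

28.4°

K_a = tan²(45° − φ/2) ⇒ 45° − φ/2 = arctan(√0.355) = 30.79°.
φ = 2(45° − 30.79°) = 28.43°.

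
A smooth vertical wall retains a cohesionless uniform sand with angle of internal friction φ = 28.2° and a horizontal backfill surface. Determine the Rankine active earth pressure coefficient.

K_a = (1 − sin φ)/(1 + sin φ) = (1 − sin 28.2°)/(1 + sin 28.2°) = 0.3582.

0.358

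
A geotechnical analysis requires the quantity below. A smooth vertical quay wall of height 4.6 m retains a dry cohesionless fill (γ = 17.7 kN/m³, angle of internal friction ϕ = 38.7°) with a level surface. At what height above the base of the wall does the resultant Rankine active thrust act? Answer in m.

K_a = 0.2306.
The pressure distribution is triangular, so the resultant acts at H/3 above the base = 4.6/3 = 1.533 m.

1.53 m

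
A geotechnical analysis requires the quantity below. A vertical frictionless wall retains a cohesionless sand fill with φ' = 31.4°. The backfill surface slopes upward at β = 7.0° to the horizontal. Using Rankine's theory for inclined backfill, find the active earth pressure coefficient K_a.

K_a = cos β · (cos β − √(cos²β − cos²φ)) / (cos β + √(cos²β − cos²φ)).
cos β = 0.9925, cos φ = 0.8536, √(cos²β − cos²φ) = 0.5066.
K_a = 0.9925 × (0.9925 − 0.5066)/(0.9925 + 0.5066) = 0.3218.

0.322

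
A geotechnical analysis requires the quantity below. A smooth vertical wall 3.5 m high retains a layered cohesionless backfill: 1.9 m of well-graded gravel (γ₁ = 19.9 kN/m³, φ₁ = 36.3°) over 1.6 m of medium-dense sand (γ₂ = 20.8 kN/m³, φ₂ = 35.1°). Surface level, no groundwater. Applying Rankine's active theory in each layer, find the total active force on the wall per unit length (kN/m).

32.7 kN/m

K_a1 = tan²(45°−36.3°/2) = 0.2563; K_a2 = tan²(45°−35.1°/2) = 0.2698.
Layer 1: σ at base = K_a1 γ₁ h₁ = 9.690 kPa; P₁ = ½×9.690×1.9 = 9.205.
Layer 2: σ_v at top = γ₁h₁ = 37.81; σ_h top = K_a2×37.81 = 10.20; σ_h base = K_a2×(37.81+20.8×1.6) = 19.18.
P₂ = ½(10.20+19.18)×1.6 = 23.51. Total P_a = 9.205+23.51 = 32.71 kN/m.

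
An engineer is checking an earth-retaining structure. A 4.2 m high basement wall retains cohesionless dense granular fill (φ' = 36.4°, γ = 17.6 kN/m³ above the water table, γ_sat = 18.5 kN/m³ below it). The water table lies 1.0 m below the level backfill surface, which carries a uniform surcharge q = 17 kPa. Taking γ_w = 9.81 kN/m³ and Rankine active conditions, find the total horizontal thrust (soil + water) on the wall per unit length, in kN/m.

K_a = tan²(45° − φ/2) = 0.2552.
γ' = 18.5 − 9.81 = 8.690 kN/m³. h₂ = H − d_w = 3.2 m.
σ'_h: at surface K_a·q = 4.338; at WT K_a(q+γd_w) = 8.829; at base K_a(q+γd_w+γ'h₂) = 15.92 kPa.
P₁ = ½(4.338+8.829)×1.0 = 6.583; P₂ = ½(8.829+15.92)×3.2 = 39.60; P_w = ½γ_w h₂² = 50.23.
Total = 6.583+39.60+50.23 = 96.41 kN/m.

96.4 kN/m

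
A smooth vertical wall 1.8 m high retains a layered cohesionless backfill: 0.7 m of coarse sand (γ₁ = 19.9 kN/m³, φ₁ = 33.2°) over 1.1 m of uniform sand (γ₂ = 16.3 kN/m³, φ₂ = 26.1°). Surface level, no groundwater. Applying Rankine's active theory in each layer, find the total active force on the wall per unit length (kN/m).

11.2 kN/m

K_a1 = tan²(45°−33.2°/2) = 0.2924; K_a2 = tan²(45°−26.1°/2) = 0.3889.
Layer 1: σ at base = K_a1 γ₁ h₁ = 4.072 kPa; P₁ = ½×4.072×0.7 = 1.425.
Layer 2: σ_v at top = γ₁h₁ = 13.93; σ_h top = K_a2×13.93 = 5.418; σ_h base = K_a2×(13.93+16.3×1.1) = 12.39.
P₂ = ½(5.418+12.39)×1.1 = 9.795. Total P_a = 1.425+9.795 = 11.22 kN/m.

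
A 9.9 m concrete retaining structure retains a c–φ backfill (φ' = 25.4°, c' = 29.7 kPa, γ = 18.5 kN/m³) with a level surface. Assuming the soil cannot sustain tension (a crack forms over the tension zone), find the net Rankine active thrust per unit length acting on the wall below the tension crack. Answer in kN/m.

85.9 kN/m

K_a = 0.3996; √K_a = 0.6322.
Tension-crack depth z_c = 2c/(γ√K_a) = 2×29.7/(18.5×0.6322) = 5.079 m.
σ_a at base = K_a γ H − 2c√K_a = 0.3996×18.5×9.9 − 2×29.7×0.6322 = 35.64 kPa.
P_a = ½ × 35.64 × (H − z_c) = 0.5×35.64×4.821 = 85.92 kN/m.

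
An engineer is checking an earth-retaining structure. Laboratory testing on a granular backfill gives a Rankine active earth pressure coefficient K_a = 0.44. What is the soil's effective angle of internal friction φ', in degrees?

22.9°

K_a = tan²(45° − φ/2) ⇒ 45° − φ/2 = arctan(√0.44) = 33.56°.
φ = 2(45° − 33.56°) = 22.89°.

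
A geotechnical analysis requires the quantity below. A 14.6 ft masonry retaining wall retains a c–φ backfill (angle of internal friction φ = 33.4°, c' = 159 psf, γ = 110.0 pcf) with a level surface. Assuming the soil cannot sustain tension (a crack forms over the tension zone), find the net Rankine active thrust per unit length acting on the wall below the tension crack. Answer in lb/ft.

1360 lb/ft

K_a = 0.2899; √K_a = 0.5384.
Tension-crack depth z_c = 2c/(γ√K_a) = 2×159/(110.0×0.5384) = 5.369 ft.
σ_a at base = K_a γ H − 2c√K_a = 0.2899×110.0×14.6 − 2×159×0.5384 = 294.4 psf.
P_a = ½ × 294.4 × (H − z_c) = 0.5×294.4×9.231 = 1359 lb/ft.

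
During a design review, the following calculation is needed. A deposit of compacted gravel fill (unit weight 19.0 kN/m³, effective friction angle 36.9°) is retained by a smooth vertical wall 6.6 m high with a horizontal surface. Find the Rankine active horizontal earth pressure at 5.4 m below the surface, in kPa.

K_a = (1 − sin φ)/(1 + sin φ) = 0.2497.
σ_h = K_a γ z = 0.2497 × 19.0 × 5.4 = 25.62 kPa.

25.6 kPa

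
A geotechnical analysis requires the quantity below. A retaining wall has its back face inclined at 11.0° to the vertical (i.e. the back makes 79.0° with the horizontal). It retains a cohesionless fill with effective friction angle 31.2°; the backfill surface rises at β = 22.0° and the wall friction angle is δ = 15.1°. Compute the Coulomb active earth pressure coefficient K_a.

0.549

K_a = sin²(α+φ) / [sin²α · sin(α−δ) · (1 + √{sin(φ+δ)sin(φ−β) / (sin(α−δ)sin(α+β))})²].
With α = 79.0°, φ = 31.2°, δ = 15.1°, β = 22.0°: K_a = 0.5486.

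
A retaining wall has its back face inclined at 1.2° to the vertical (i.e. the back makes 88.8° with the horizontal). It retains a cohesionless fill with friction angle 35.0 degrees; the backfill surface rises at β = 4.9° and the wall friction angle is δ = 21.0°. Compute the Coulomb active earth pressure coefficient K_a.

K_a = sin²(α+φ) / [sin²α · sin(α−δ) · (1 + √{sin(φ+δ)sin(φ−β) / (sin(α−δ)sin(α+β))})²].
With α = 88.8°, φ = 35.0°, δ = 21.0°, β = 4.9°: K_a = 0.2673.

0.267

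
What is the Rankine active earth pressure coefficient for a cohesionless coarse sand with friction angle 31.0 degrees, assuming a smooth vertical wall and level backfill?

K_a = (1 − sin φ)/(1 + sin φ) = (1 − sin 31.0°)/(1 + sin 31.0°) = 0.3201.

0.320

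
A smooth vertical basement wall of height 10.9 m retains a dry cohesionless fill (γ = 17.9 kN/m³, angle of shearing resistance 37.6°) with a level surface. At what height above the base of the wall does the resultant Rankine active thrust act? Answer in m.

K_a = 0.2421.
The pressure distribution is triangular, so the resultant acts at H/3 above the base = 10.9/3 = 3.633 m.

3.63 m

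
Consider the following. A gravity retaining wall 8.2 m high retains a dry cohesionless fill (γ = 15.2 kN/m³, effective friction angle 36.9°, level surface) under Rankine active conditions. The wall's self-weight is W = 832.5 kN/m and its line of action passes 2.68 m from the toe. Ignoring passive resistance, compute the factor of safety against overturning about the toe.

6.40

K_a = tan²(45° − 36.9°/2) = 0.2497.
P_a = ½K_aγH² = 0.5×0.2497×15.2×8.2² = 127.6 kN/m, acting at H/3 = 2.733 m above the base.
Overturning moment M_o = P_a × H/3 = 127.6 × 2.733 = 348.7.
Resisting moment M_r = W × 2.68 = 832.5 × 2.68 = 2231.
FS_overturning = M_r/M_o = 2231/348.7 = 6.398.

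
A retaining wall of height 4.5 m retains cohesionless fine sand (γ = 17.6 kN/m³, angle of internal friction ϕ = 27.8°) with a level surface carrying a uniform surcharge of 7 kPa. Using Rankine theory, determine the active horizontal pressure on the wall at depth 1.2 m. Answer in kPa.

10.2 kPa

K_a = (1 − sin φ)/(1 + sin φ) = 0.3639.
σ_v = γz + q = 17.6 × 1.2 + 7 = 28.12 kPa.
σ_h = K_a σ_v = 0.3639 × 28.12 = 10.23 kPa.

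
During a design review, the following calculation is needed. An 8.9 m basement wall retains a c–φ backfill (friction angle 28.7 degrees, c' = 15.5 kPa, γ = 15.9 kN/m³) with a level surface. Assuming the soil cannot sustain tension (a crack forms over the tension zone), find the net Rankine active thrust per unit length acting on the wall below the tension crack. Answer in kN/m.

87.9 kN/m

K_a = 0.3511; √K_a = 0.5926.
Tension-crack depth z_c = 2c/(γ√K_a) = 2×15.5/(15.9×0.5926) = 3.290 m.
σ_a at base = K_a γ H − 2c√K_a = 0.3511×15.9×8.9 − 2×15.5×0.5926 = 31.32 kPa.
P_a = ½ × 31.32 × (H − z_c) = 0.5×31.32×5.610 = 87.85 kN/m.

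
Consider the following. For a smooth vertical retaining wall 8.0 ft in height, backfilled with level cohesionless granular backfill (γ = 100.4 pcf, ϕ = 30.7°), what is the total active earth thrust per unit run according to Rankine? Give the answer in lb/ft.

K_a = tan²(45° − φ/2) = 0.3240.
P_a = ½ K_a γ H² = 0.5 × 0.3240 × 100.4 × 8.0² = 1041 lb/ft.

1040 lb/ft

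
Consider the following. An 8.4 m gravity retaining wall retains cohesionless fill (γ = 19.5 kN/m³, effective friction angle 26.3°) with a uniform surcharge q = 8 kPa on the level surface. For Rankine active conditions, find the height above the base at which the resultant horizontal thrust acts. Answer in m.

2.92 m

K_a = 0.3859.
Triangular part P₁ = ½K_aγH² = 265.5 at H/3 = 2.800 m; rectangular part P₂ = K_a q H = 25.93 at H/2 = 4.200 m.
ȳ = (P₁·2.800 + P₂·4.200)/(P₁+P₂) = 2.925 m.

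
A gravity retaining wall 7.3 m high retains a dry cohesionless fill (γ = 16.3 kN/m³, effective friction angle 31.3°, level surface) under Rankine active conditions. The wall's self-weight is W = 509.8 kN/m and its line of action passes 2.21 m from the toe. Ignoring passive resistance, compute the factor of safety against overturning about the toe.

3.37

K_a = tan²(45° − 31.3°/2) = 0.3162.
P_a = ½K_aγH² = 0.5×0.3162×16.3×7.3² = 137.3 kN/m, acting at H/3 = 2.433 m above the base.
Overturning moment M_o = P_a × H/3 = 137.3 × 2.433 = 334.2.
Resisting moment M_r = W × 2.21 = 509.8 × 2.21 = 1127.
FS_overturning = M_r/M_o = 1127/334.2 = 3.371.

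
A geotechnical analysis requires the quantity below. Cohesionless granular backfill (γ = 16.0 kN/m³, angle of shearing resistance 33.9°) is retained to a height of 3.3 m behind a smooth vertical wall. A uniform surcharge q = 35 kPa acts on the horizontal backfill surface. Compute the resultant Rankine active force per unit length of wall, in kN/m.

57.5 kN/m

K_a = tan²(45° − φ/2) = 0.2839.
Soil triangle: ½ K_a γ H² = 0.5×0.2839×16.0×3.3² = 24.73 kN/m.
Surcharge rectangle: K_a q H = 0.2839×35×3.3 = 32.79 kN/m.
Total = 24.73 + 32.79 = 57.53 kN/m.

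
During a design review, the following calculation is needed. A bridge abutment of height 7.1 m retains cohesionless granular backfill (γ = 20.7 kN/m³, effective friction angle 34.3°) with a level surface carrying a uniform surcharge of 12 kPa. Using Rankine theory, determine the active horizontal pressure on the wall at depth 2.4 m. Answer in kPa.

K_a = (1 − sin φ)/(1 + sin φ) = 0.2792.
σ_v = γz + q = 20.7 × 2.4 + 12 = 61.68 kPa.
σ_h = K_a σ_v = 0.2792 × 61.68 = 17.22 kPa.

17.2 kPa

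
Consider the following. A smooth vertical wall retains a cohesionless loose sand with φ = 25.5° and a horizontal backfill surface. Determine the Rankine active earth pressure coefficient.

0.398

K_a = tan²(45° − φ/2) = tan²(32.25°) = 0.3981.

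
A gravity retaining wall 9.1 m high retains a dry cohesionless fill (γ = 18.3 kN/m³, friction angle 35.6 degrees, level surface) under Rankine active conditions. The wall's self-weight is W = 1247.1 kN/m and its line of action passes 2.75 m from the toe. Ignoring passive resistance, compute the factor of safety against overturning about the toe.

5.65

K_a = tan²(45° − 35.6°/2) = 0.2641.
P_a = ½K_aγH² = 0.5×0.2641×18.3×9.1² = 200.1 kN/m, acting at H/3 = 3.033 m above the base.
Overturning moment M_o = P_a × H/3 = 200.1 × 3.033 = 607.1.
Resisting moment M_r = W × 2.75 = 1247.1 × 2.75 = 3430.
FS_overturning = M_r/M_o = 3430/607.1 = 5.649.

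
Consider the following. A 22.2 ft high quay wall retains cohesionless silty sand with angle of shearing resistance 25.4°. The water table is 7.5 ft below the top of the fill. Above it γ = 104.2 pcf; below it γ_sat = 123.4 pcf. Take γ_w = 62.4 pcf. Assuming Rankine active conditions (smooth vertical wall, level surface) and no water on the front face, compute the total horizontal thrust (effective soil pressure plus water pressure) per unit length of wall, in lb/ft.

15100 lb/ft

K_a = tan²(45° − φ/2) = 0.3996.
γ' = 123.4 − 62.4 = 61.00 pcf. Depth below WT = 14.7 ft.
σ'_h at WT = K_a γ d_w = 312.3 psf; at base = 312.3 + K_a γ' × 14.7 = 670.7 psf.
P₁ (0–7.5 ft) = ½×312.3×7.5 = 1171. P₂ (7.5–22.2 ft) = ½(312.3+670.7)×14.7 = 7225.
P_w = ½ γ_w h₂² = 0.5×62.4×14.7² = 6742. Total = 1171+7225+6742 = 15140 lb/ft.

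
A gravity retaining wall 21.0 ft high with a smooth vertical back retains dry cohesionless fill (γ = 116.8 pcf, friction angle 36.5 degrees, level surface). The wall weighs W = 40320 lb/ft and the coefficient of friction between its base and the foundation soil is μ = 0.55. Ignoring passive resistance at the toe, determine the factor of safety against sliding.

3.39

K_a = tan²(45° − 36.5°/2) = 0.2541.
P_a = ½K_aγH² = 0.5×0.2541×116.8×21.0² = 6543 lb/ft, acting at H/3 = 7.000 ft above the base.
FS_sliding = μW / P_a = 0.55×40320 / 6543 = 3.389.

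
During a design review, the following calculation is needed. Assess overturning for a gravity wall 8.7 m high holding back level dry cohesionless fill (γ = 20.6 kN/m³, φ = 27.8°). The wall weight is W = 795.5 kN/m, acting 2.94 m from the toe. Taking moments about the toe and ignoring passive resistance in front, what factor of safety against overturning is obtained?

2.84

K_a = tan²(45° − 27.8°/2) = 0.3639.
P_a = ½K_aγH² = 0.5×0.3639×20.6×8.7² = 283.7 kN/m, acting at H/3 = 2.900 m above the base.
Overturning moment M_o = P_a × H/3 = 283.7 × 2.900 = 822.7.
Resisting moment M_r = W × 2.94 = 795.5 × 2.94 = 2339.
FS_overturning = M_r/M_o = 2339/822.7 = 2.843.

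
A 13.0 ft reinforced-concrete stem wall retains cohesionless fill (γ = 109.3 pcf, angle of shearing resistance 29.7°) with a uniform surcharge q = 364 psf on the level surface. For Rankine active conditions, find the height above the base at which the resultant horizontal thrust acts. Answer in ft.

5.07 ft

K_a = 0.3374.
Triangular part P₁ = ½K_aγH² = 3116 at H/3 = 4.333 ft; rectangular part P₂ = K_a q H = 1596 at H/2 = 6.500 ft.
ȳ = (P₁·4.333 + P₂·6.500)/(P₁+P₂) = 5.067 ft.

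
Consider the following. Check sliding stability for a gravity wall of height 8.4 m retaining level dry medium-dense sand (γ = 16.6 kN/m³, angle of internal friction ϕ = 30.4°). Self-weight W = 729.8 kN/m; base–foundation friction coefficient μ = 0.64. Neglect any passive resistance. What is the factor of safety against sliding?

K_a = tan²(45° − 30.4°/2) = 0.3280.
P_a = ½K_aγH² = 0.5×0.3280×16.6×8.4² = 192.1 kN/m, acting at H/3 = 2.800 m above the base.
FS_sliding = μW / P_a = 0.64×729.8 / 192.1 = 2.432.

2.43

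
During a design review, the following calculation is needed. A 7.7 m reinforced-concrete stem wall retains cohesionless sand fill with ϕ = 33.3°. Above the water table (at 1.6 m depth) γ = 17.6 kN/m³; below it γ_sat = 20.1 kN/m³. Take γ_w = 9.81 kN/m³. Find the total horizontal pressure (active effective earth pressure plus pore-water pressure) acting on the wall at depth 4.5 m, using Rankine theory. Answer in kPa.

K_a = (1 − sin φ)/(1 + sin φ) = 0.2911.
γ' = 20.1 − 9.81 = 10.29 kN/m³.
Effective vertical stress at 4.5 m: σ'_v = 17.6×1.6 + 10.29×2.90 = 58.00 kPa.
σ'_h = K_a σ'_v = 0.2911 × 58.00 = 16.89 kPa; u = γ_w × 2.90 = 28.45 kPa.
Total σ_h = 16.89 + 28.45 = 45.34 kPa.

45.3 kPa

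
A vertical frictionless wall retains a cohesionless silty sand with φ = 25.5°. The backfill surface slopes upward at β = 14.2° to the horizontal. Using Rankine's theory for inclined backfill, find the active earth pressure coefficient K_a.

0.451

K_a = cos β · (cos β − √(cos²β − cos²φ)) / (cos β + √(cos²β − cos²φ)).
cos β = 0.9694, cos φ = 0.9026, √(cos²β − cos²φ) = 0.3538.
K_a = 0.9694 × (0.9694 − 0.3538)/(0.9694 + 0.3538) = 0.4511.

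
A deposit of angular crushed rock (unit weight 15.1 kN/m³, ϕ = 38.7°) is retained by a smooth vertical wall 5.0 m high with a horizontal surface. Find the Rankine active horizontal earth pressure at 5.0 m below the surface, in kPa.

K_a = (1 − sin φ)/(1 + sin φ) = 0.2306.
σ_h = K_a γ z = 0.2306 × 15.1 × 5.0 = 17.41 kPa.

17.4 kPa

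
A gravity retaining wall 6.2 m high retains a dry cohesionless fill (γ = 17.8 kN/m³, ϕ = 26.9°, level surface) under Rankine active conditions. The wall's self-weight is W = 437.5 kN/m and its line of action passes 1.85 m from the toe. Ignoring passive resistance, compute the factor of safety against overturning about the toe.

3.04

K_a = tan²(45° − 26.9°/2) = 0.3770.
P_a = ½K_aγH² = 0.5×0.3770×17.8×6.2² = 129.0 kN/m, acting at H/3 = 2.067 m above the base.
Overturning moment M_o = P_a × H/3 = 129.0 × 2.067 = 266.6.
Resisting moment M_r = W × 1.85 = 437.5 × 1.85 = 809.4.
FS_overturning = M_r/M_o = 809.4/266.6 = 3.036.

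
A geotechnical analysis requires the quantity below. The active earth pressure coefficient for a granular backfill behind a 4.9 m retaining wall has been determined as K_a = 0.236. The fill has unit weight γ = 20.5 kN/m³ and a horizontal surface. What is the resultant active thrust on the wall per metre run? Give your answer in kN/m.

P = ½ K_a γ H² = 0.5 × 0.236 × 20.5 × 4.9² = 58.08 kN/m.

58.1 kN/m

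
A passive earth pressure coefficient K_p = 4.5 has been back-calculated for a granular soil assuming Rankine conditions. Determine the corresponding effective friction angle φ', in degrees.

39.5°

K_p = (1+sin φ)/(1−sin φ) ⇒ sin φ = (K_p − 1)/(K_p + 1) = 0.6364.
φ = arcsin(0.6364) = 39.52°.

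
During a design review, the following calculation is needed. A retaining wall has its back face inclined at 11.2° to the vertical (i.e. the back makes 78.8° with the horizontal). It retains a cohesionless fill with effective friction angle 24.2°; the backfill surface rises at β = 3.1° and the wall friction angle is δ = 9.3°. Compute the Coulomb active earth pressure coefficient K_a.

K_a = sin²(α+φ) / [sin²α · sin(α−δ) · (1 + √{sin(φ+δ)sin(φ−β) / (sin(α−δ)sin(α+β))})²].
With α = 78.8°, φ = 24.2°, δ = 9.3°, β = 3.1°: K_a = 0.4922.

0.492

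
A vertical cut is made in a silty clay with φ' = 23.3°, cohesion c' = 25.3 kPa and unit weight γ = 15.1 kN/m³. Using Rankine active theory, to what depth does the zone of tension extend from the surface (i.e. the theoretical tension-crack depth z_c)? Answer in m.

5.09 m

K_a = tan²(45° − 23.3°/2) = 0.4331; √K_a = 0.6581.
The active pressure is zero where K_a γ z = 2c√K_a, so z_c = 2c/(γ√K_a) = 2×25.3/(15.1×0.6581) = 5.092 m.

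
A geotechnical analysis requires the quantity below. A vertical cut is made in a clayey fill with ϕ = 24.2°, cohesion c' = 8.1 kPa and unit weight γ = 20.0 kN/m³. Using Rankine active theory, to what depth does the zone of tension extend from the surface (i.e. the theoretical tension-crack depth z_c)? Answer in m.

K_a = tan²(45° − 24.2°/2) = 0.4185; √K_a = 0.6469.
The active pressure is zero where K_a γ z = 2c√K_a, so z_c = 2c/(γ√K_a) = 2×8.1/(20.0×0.6469) = 1.252 m.

1.25 m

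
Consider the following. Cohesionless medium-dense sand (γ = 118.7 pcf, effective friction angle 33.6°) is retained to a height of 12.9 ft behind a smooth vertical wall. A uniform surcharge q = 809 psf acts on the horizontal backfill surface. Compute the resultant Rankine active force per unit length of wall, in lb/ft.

K_a = tan²(45° − φ/2) = 0.2875.
Soil triangle: ½ K_a γ H² = 0.5×0.2875×118.7×12.9² = 2840 lb/ft.
Surcharge rectangle: K_a q H = 0.2875×809×12.9 = 3000 lb/ft.
Total = 2840 + 3000 = 5840 lb/ft.

5840 lb/ft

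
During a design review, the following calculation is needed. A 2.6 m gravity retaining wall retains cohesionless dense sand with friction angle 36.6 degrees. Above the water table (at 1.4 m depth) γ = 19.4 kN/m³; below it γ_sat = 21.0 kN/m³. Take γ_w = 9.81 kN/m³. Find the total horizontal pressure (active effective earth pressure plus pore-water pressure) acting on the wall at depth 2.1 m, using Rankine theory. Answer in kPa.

K_a = (1 − sin φ)/(1 + sin φ) = 0.2530.
γ' = 21.0 − 9.81 = 11.19 kN/m³.
Effective vertical stress at 2.1 m: σ'_v = 19.4×1.4 + 11.19×0.700 = 34.99 kPa.
σ'_h = K_a σ'_v = 0.2530 × 34.99 = 8.852 kPa; u = γ_w × 0.700 = 6.867 kPa.
Total σ_h = 8.852 + 6.867 = 15.72 kPa.

15.7 kPa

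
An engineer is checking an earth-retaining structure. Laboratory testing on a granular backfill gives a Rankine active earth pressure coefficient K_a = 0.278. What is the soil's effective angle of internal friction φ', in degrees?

K_a = tan²(45° − φ/2) ⇒ 45° − φ/2 = arctan(√0.278) = 27.80°.
φ = 2(45° − 27.80°) = 34.40°.

34.4°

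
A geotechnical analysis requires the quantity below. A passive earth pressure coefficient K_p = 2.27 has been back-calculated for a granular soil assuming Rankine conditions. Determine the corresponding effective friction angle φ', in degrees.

22.9°

K_p = (1+sin φ)/(1−sin φ) ⇒ sin φ = (K_p − 1)/(K_p + 1) = 0.3884.
φ = arcsin(0.3884) = 22.85°.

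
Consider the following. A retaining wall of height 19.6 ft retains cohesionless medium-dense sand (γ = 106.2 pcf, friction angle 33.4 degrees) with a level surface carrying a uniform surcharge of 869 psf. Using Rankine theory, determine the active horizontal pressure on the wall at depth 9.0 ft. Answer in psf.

529 psf

K_a = (1 − sin φ)/(1 + sin φ) = 0.2899.
σ_v = γz + q = 106.2 × 9.0 + 869 = 1825 psf.
σ_h = K_a σ_v = 0.2899 × 1825 = 529.1 psf.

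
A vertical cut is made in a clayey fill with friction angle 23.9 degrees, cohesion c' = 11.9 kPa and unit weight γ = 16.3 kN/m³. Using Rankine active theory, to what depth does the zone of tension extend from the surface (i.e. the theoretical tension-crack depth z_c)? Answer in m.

K_a = tan²(45° − 23.9°/2) = 0.4233; √K_a = 0.6506.
The active pressure is zero where K_a γ z = 2c√K_a, so z_c = 2c/(γ√K_a) = 2×11.9/(16.3×0.6506) = 2.244 m.

2.24 m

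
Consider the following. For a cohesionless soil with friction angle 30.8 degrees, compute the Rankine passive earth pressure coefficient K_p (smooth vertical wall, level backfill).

K_p = (1 + sin φ)/(1 − sin φ) = tan²(45° + 30.8°/2) = 3.099.

3.10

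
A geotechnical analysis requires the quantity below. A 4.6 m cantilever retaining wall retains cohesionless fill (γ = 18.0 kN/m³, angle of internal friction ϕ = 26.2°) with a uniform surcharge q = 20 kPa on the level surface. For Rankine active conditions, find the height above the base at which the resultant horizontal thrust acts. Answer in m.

1.78 m

K_a = 0.3874.
Triangular part P₁ = ½K_aγH² = 73.78 at H/3 = 1.533 m; rectangular part P₂ = K_a q H = 35.64 at H/2 = 2.300 m.
ȳ = (P₁·1.533 + P₂·2.300)/(P₁+P₂) = 1.783 m.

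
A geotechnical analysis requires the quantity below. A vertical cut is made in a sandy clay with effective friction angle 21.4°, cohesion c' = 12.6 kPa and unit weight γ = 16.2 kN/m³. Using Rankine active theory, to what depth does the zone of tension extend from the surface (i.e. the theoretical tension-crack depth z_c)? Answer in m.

2.28 m

K_a = tan²(45° − 21.4°/2) = 0.4653; √K_a = 0.6822.
The active pressure is zero where K_a γ z = 2c√K_a, so z_c = 2c/(γ√K_a) = 2×12.6/(16.2×0.6822) = 2.280 m.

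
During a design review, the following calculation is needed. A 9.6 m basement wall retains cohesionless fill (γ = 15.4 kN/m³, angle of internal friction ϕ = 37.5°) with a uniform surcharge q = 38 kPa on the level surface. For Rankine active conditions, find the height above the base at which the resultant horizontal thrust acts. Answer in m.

3.74 m

K_a = 0.2432.
Triangular part P₁ = ½K_aγH² = 172.6 at H/3 = 3.200 m; rectangular part P₂ = K_a q H = 88.72 at H/2 = 4.800 m.
ȳ = (P₁·3.200 + P₂·4.800)/(P₁+P₂) = 3.743 m.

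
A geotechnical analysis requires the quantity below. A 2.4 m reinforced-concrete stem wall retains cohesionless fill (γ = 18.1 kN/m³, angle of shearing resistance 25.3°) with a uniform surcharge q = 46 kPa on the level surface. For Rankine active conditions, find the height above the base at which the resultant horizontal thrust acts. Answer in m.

K_a = 0.4012.
Triangular part P₁ = ½K_aγH² = 20.91 at H/3 = 0.8000 m; rectangular part P₂ = K_a q H = 44.29 at H/2 = 1.200 m.
ȳ = (P₁·0.8000 + P₂·1.200)/(P₁+P₂) = 1.072 m.

1.07 m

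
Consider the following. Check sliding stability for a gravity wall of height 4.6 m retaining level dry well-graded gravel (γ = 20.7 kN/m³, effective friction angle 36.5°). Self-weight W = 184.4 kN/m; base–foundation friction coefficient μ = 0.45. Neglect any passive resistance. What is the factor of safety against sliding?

K_a = tan²(45° − 36.5°/2) = 0.2541.
P_a = ½K_aγH² = 0.5×0.2541×20.7×4.6² = 55.64 kN/m, acting at H/3 = 1.533 m above the base.
FS_sliding = μW / P_a = 0.45×184.4 / 55.64 = 1.491.

1.49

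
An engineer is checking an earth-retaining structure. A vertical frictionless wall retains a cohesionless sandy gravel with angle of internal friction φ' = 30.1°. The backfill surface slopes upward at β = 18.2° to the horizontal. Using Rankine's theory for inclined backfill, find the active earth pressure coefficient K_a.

K_a = cos β · (cos β − √(cos²β − cos²φ)) / (cos β + √(cos²β − cos²φ)).
cos β = 0.9500, cos φ = 0.8652, √(cos²β − cos²φ) = 0.3924.
K_a = 0.9500 × (0.9500 − 0.3924)/(0.9500 + 0.3924) = 0.3946.

0.395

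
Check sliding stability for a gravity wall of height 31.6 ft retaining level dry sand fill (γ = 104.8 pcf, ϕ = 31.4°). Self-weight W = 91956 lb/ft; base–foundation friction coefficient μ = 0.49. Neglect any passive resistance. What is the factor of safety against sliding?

K_a = tan²(45° − 31.4°/2) = 0.3149.
P_a = ½K_aγH² = 0.5×0.3149×104.8×31.6² = 16480 lb/ft, acting at H/3 = 10.53 ft above the base.
FS_sliding = μW / P_a = 0.49×91956 / 16480 = 2.734.

2.73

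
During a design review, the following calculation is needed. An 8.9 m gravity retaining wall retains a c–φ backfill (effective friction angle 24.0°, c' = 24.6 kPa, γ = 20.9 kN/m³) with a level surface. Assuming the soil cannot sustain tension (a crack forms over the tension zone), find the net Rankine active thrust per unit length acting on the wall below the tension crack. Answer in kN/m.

K_a = 0.4217; √K_a = 0.6494.
Tension-crack depth z_c = 2c/(γ√K_a) = 2×24.6/(20.9×0.6494) = 3.625 m.
σ_a at base = K_a γ H − 2c√K_a = 0.4217×20.9×8.9 − 2×24.6×0.6494 = 46.50 kPa.
P_a = ½ × 46.50 × (H − z_c) = 0.5×46.50×5.275 = 122.6 kN/m.

123 kN/m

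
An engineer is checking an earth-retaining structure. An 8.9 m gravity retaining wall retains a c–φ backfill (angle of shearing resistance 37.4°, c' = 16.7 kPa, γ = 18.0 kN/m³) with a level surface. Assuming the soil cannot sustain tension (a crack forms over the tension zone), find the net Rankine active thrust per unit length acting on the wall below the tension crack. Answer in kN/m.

K_a = 0.2443; √K_a = 0.4942.
Tension-crack depth z_c = 2c/(γ√K_a) = 2×16.7/(18.0×0.4942) = 3.754 m.
σ_a at base = K_a γ H − 2c√K_a = 0.2443×18.0×8.9 − 2×16.7×0.4942 = 22.62 kPa.
P_a = ½ × 22.62 × (H − z_c) = 0.5×22.62×5.146 = 58.21 kN/m.

58.2 kN/m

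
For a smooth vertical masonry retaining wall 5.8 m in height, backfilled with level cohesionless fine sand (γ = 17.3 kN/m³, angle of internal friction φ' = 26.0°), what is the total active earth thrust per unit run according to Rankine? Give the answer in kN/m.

114 kN/m

K_a = tan²(45° − φ/2) = 0.3905.
P_a = ½ K_a γ H² = 0.5 × 0.3905 × 17.3 × 5.8² = 113.6 kN/m.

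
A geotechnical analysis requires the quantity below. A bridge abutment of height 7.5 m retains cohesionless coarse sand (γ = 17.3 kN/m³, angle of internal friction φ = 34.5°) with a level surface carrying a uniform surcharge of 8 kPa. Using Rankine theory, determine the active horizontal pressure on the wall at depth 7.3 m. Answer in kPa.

K_a = (1 − sin φ)/(1 + sin φ) = 0.2768.
σ_v = γz + q = 17.3 × 7.3 + 8 = 134.3 kPa.
σ_h = K_a σ_v = 0.2768 × 134.3 = 37.17 kPa.

37.2 kPa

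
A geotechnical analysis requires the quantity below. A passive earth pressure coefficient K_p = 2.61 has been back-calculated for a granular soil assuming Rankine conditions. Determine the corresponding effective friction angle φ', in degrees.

26.5°

K_p = (1+sin φ)/(1−sin φ) ⇒ sin φ = (K_p − 1)/(K_p + 1) = 0.4460.
φ = arcsin(0.4460) = 26.49°.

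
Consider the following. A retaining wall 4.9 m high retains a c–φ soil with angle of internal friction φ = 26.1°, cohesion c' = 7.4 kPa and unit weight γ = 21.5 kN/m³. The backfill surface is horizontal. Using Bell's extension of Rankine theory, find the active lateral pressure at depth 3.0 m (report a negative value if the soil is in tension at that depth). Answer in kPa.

15.9 kPa

K_a = (1 − sin φ)/(1 + sin φ) = 0.3889.
σ_a = K_a γ z − 2c√K_a = 0.3889×21.5×3.0 − 2×7.4×0.6237 = 15.86 kPa.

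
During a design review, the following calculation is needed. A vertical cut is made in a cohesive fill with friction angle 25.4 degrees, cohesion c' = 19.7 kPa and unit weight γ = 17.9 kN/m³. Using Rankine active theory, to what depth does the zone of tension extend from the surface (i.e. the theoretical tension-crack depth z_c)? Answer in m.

K_a = tan²(45° − 25.4°/2) = 0.3996; √K_a = 0.6322.
The active pressure is zero where K_a γ z = 2c√K_a, so z_c = 2c/(γ√K_a) = 2×19.7/(17.9×0.6322) = 3.482 m.

3.48 m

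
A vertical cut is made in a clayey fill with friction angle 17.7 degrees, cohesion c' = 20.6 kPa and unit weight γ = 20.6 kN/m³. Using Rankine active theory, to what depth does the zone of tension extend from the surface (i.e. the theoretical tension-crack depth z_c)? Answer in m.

K_a = tan²(45° − 17.7°/2) = 0.5337; √K_a = 0.7306.
The active pressure is zero where K_a γ z = 2c√K_a, so z_c = 2c/(γ√K_a) = 2×20.6/(20.6×0.7306) = 2.738 m.

2.74 m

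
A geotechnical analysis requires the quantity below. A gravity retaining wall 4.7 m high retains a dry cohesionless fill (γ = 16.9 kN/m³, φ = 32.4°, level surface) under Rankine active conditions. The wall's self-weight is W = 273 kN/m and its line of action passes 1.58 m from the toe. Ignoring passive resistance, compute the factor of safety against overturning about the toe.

4.88

K_a = tan²(45° − 32.4°/2) = 0.3022.
P_a = ½K_aγH² = 0.5×0.3022×16.9×4.7² = 56.41 kN/m, acting at H/3 = 1.567 m above the base.
Overturning moment M_o = P_a × H/3 = 56.41 × 1.567 = 88.38.
Resisting moment M_r = W × 1.58 = 273 × 1.58 = 431.3.
FS_overturning = M_r/M_o = 431.3/88.38 = 4.880.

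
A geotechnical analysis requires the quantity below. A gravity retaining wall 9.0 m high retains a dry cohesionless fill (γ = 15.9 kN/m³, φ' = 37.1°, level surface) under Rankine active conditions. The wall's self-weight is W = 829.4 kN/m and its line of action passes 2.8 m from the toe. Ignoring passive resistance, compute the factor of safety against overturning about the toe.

4.86

K_a = tan²(45° − 37.1°/2) = 0.2475.
P_a = ½K_aγH² = 0.5×0.2475×15.9×9.0² = 159.4 kN/m, acting at H/3 = 3.000 m above the base.
Overturning moment M_o = P_a × H/3 = 159.4 × 3.000 = 478.1.
Resisting moment M_r = W × 2.8 = 829.4 × 2.8 = 2322.
FS_overturning = M_r/M_o = 2322/478.1 = 4.857.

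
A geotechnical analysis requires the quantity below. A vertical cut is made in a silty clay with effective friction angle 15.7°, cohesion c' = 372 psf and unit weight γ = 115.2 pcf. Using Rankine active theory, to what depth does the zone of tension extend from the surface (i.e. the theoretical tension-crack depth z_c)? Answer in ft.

K_a = tan²(45° − 15.7°/2) = 0.5741; √K_a = 0.7577.
The active pressure is zero where K_a γ z = 2c√K_a, so z_c = 2c/(γ√K_a) = 2×372/(115.2×0.7577) = 8.524 ft.

8.52 ft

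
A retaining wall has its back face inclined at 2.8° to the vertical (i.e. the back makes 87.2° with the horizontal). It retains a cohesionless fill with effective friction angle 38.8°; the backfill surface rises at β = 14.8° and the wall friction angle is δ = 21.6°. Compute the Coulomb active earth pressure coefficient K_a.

0.271

K_a = sin²(α+φ) / [sin²α · sin(α−δ) · (1 + √{sin(φ+δ)sin(φ−β) / (sin(α−δ)sin(α+β))})²].
With α = 87.2°, φ = 38.8°, δ = 21.6°, β = 14.8°: K_a = 0.2711.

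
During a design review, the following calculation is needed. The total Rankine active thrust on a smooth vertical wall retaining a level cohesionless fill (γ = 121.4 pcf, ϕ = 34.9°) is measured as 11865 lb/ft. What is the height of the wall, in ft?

K_a = 0.2721. P_a = ½ K_a γ H² ⇒ H = √(2P_a/(K_a γ)).
H = √(2×11865/(0.2721×121.4)) = 26.80 ft.

26.8 ft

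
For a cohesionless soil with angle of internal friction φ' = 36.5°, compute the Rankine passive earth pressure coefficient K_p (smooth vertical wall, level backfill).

3.94

K_p = (1 + sin φ)/(1 − sin φ) = tan²(45° + 36.5°/2) = 3.936.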